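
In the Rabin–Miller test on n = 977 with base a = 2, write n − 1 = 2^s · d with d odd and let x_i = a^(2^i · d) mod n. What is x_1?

252

n − 1 = 976 = 2^4 · 61, so s = 4 and d = 61.
x_0 = 2^61 mod 977 = 439.
x_1 = 439^2 mod 977 = 252.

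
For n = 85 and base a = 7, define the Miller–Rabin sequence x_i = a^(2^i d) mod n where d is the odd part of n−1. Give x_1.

19

n − 1 = 84 = 2^2 · 21, so s = 2 and d = 21.
x_0 = 7^21 mod 85 = 62.
x_1 = 62^2 mod 85 = 19.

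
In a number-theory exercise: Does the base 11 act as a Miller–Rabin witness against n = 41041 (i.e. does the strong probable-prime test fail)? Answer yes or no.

yes

n − 1 = 41040 = 2^4 · 2565, so s = 4 and d = 2565.
By repeated squaring, 11^2565 ≡ 4103 (mod 41041).
x_0 = 11^2565 mod 41041 = 4103.
x_0 is neither 1 nor 41040, so continue squaring.
x_1 = 4103^2 mod 41041 = 7799.
x_2 = 7799^2 mod 41041 = 1639.
x_3 = 1639^2 mod 41041 = 18656.
Reached i = s−1 = 3 without hitting −1: 11 is a Miller–Rabin witness and 41041 is composite.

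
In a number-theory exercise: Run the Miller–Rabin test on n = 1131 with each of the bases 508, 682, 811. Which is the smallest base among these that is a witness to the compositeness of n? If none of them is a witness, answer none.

508

n − 1 = 1130 = 2^1 · 565, so s = 1 and d = 565.
Base 508: x_0 = 508^565 mod 1131 = 1054. x_0 ∉ {1, 1130} and s = 1, so 508 is a Miller–Rabin witness and 1131 is composite.
Base 682: x_0 = 682^565 mod 1131 = 97. x_0 ∉ {1, 1130} and s = 1, so 682 is a Miller–Rabin witness and 1131 is composite.
Base 811: x_0 = 811^565 mod 1131 = 811. x_0 ∉ {1, 1130} and s = 1, so 811 is a Miller–Rabin witness and 1131 is composite.
The smallest witness among the given bases is 508.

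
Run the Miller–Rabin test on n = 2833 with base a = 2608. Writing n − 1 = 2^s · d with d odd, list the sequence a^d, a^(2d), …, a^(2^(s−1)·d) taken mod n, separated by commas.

n − 1 = 2832 = 2^4 · 177, so s = 4 and d = 177.
x_0 = 2608^177 mod 2833 = 450.
x_1 = 450^2 mod 2833 = 1357.
x_2 = 1357^2 mod 2833 = 2832.
x_3 = 2832^2 mod 2833 = 1.

450, 1357, 2832, 1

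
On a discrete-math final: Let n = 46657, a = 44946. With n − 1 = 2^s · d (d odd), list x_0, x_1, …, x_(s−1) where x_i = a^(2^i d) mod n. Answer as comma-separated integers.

n − 1 = 46656 = 2^6 · 729, so s = 6 and d = 729.
x_0 = 44946^729 mod 46657 = 44621.
x_1 = 44621^2 mod 46657 = 39480.
x_2 = 39480^2 mod 46657 = 1.
x_3 = 1^2 mod 46657 = 1.
x_4 = 1^2 mod 46657 = 1.
x_5 = 1^2 mod 46657 = 1.

44621, 39480, 1, 1, 1, 1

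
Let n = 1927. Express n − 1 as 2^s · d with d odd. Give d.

963

Halving: 1926 → 963; 963 is odd.
So 1926 = 2^1 · 963.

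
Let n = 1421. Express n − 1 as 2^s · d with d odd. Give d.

355

Halving: 1420 → 710 → 355; 355 is odd.
So 1420 = 2^2 · 355.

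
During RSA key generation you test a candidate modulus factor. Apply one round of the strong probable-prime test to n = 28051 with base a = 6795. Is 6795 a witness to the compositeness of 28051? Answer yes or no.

no

n − 1 = 28050 = 2^1 · 14025, so s = 1 and d = 14025.
x_0 = 6795^14025 mod 28051 = 28050.
x_0 = 28050 ≡ −1, so 6795 is not a witness.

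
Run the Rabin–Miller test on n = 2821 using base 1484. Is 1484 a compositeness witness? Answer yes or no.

n − 1 = 2820 = 2^2 · 705, so s = 2 and d = 705.
x_0 = 1484^705 mod 2821 = 1890.
x_0 is neither 1 nor 2820, so continue squaring.
x_1 = 1890^2 mod 2821 = 714.
Reached i = s−1 = 1 without hitting −1: 1484 is a Miller–Rabin witness and 2821 is composite.

yes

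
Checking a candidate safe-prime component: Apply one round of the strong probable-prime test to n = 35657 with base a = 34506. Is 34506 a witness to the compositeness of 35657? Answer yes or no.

yes

n − 1 = 35656 = 2^3 · 4457, so s = 3 and d = 4457.
By repeated squaring, 34506^4457 ≡ 19486 (mod 35657).
x_0 = 34506^4457 mod 35657 = 19486.
x_0 is neither 1 nor 35656, so continue squaring.
x_1 = 19486^2 mod 35657 = 28460.
x_2 = 28460^2 mod 35657 = 22845.
Reached i = s−1 = 2 without hitting −1: 34506 is a Miller–Rabin witness and 35657 is composite.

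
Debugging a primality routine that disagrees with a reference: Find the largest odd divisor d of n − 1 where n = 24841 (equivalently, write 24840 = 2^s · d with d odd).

3105

Halving: 24840 → 12420 → 6210 → 3105; 3105 is odd.
So 24840 = 2^3 · 3105.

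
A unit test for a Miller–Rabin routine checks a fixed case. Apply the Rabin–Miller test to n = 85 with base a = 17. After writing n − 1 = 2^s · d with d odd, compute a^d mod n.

n − 1 = 84 = 2^2 · 21, so s = 2 and d = 21.
Repeated squaring mod 85: 17^1 ≡ 17, 17^2 ≡ 34, 17^4 ≡ 51, 17^8 ≡ 51, 17^16 ≡ 51.
21 = 16 + 4 + 1, so 17^21 ≡ 51·51·17 ≡ 17 (mod 85).

17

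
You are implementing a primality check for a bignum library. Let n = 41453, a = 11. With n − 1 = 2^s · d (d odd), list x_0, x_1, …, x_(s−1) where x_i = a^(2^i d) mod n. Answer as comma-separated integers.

41452, 1

n − 1 = 41452 = 2^2 · 10363, so s = 2 and d = 10363.
x_0 = 11^10363 mod 41453 = 41452.
x_1 = 41452^2 mod 41453 = 1.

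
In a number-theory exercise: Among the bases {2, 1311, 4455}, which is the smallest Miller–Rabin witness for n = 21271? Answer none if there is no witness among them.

2

n − 1 = 21270 = 2^1 · 10635, so s = 1 and d = 10635.
Base 2: x_0 = 2^10635 mod 21271 = 7454. x_0 ∉ {1, 21270} and s = 1, so 2 is a Miller–Rabin witness and 21271 is composite.
Base 1311: x_0 = 1311^10635 mod 21271 = 2238. x_0 ∉ {1, 21270} and s = 1, so 1311 is a Miller–Rabin witness and 21271 is composite.
Base 4455: x_0 = 4455^10635 mod 21271 = 8079. x_0 ∉ {1, 21270} and s = 1, so 4455 is a Miller–Rabin witness and 21271 is composite.
The smallest witness among the given bases is 2.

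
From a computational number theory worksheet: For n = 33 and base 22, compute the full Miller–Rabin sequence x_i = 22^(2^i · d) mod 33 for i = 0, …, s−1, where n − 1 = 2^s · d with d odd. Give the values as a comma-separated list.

n − 1 = 32 = 2^5 · 1, so s = 5 and d = 1.
x_0 = 22^1 mod 33 = 22.
x_1 = 22^2 mod 33 = 22.
x_2 = 22^2 mod 33 = 22.
x_3 = 22^2 mod 33 = 22.
x_4 = 22^2 mod 33 = 22.

22, 22, 22, 22, 22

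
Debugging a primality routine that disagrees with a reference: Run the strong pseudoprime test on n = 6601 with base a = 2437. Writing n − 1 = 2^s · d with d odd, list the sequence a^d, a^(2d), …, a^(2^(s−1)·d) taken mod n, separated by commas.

1149, 1, 1

n − 1 = 6600 = 2^3 · 825, so s = 3 and d = 825.
x_0 = 2437^825 mod 6601 = 1149.
x_1 = 1149^2 mod 6601 = 1.
x_2 = 1^2 mod 6601 = 1.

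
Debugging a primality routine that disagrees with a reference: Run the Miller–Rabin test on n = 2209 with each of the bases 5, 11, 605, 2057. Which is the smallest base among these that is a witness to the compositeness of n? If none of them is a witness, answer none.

n − 1 = 2208 = 2^5 · 69, so s = 5 and d = 69.
Base 5: x_0 = 5^69 mod 2209 = 1174. x_0 is neither 1 nor 2208, so continue squaring. x_1 = 1174^2 mod 2209 = 2069. x_2 = 2069^2 mod 2209 = 1928. x_3 = 1928^2 mod 2209 = 1646. x_4 = 1646^2 mod 2209 = 1082. Reached i = s−1 = 4 without hitting −1: 5 is a Miller–Rabin witness and 2209 is composite.
Base 11: x_0 = 11^69 mod 2209 = 986. x_0 is neither 1 nor 2208, so continue squaring. x_1 = 986^2 mod 2209 = 236. x_2 = 236^2 mod 2209 = 471. x_3 = 471^2 mod 2209 = 941. x_4 = 941^2 mod 2209 = 1881. Reached i = s−1 = 4 without hitting −1: 11 is a Miller–Rabin witness and 2209 is composite.
Base 605: x_0 = 605^69 mod 2209 = 939. x_0 is neither 1 nor 2208, so continue squaring. x_1 = 939^2 mod 2209 = 330. x_2 = 330^2 mod 2209 = 659. x_3 = 659^2 mod 2209 = 1317. x_4 = 1317^2 mod 2209 = 424. Reached i = s−1 = 4 without hitting −1: 605 is a Miller–Rabin witness and 2209 is composite.
Base 2057: x_0 = 2057^69 mod 2209 = 1505. x_0 is neither 1 nor 2208, so continue squaring. x_1 = 1505^2 mod 2209 = 800. x_2 = 800^2 mod 2209 = 1599. x_3 = 1599^2 mod 2209 = 988. x_4 = 988^2 mod 2209 = 1975. Reached i = s−1 = 4 without hitting −1: 2057 is a Miller–Rabin witness and 2209 is composite.
The smallest witness among the given bases is 5.

5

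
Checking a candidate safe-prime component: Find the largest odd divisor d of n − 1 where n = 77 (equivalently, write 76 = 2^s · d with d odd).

Halving: 76 → 38 → 19; 19 is odd.
So 76 = 2^2 · 19.

19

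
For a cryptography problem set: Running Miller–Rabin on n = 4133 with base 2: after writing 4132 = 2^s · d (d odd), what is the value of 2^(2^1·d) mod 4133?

n − 1 = 4132 = 2^2 · 1033, so s = 2 and d = 1033.
Repeated squaring mod 4133: 2^1 ≡ 2, 2^2 ≡ 4, 2^4 ≡ 16, 2^8 ≡ 256, 2^16 ≡ 3541, 2^32 ≡ 3292, 2^64 ≡ 538, 2^128 ≡ 134, 2^256 ≡ 1424, 2^512 ≡ 2606, 2^1024 ≡ 717.
1033 = 1024 + 8 + 1, so 2^1033 ≡ 717·256·2 ≡ 3400 (mod 4133).
x_0 = 3400.
x_1 = 3400^2 mod 4133 = 4132.

4132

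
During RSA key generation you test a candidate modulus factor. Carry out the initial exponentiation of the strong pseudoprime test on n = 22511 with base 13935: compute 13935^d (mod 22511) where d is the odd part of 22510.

n − 1 = 22510 = 2^1 · 11255, so s = 1 and d = 11255.
13935^11255 mod 22511 = 22510.

22510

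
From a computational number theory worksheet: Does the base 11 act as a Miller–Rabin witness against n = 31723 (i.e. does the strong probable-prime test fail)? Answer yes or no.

no

n − 1 = 31722 = 2^1 · 15861, so s = 1 and d = 15861.
Repeated squaring mod 31723: 11^1 ≡ 11, 11^2 ≡ 121, 11^4 ≡ 14641, 11^8 ≡ 6570, 11^16 ≡ 21620, 11^32 ≡ 17718, 11^64 ≡ 28439, 11^128 ≡ 30559, 11^256 ≡ 22530, 11^512 ≡ 1177, 11^1024 ≡ 21240, 11^2048 ≡ 4817, 11^4096 ≡ 13976, 11^8192 ≡ 10065.
15861 = 8192 + 4096 + 2048 + 1024 + 256 + 128 + 64 + 32 + 16 + 4 + 1, so 11^15861 ≡ 10065·13976·4817·21240·22530·30559·28439·17718·21620·14641·11 ≡ 1 (mod 31723).
x_0 = 11^15861 mod 31723 = 1.
x_0 = 1, so 11 is not a witness.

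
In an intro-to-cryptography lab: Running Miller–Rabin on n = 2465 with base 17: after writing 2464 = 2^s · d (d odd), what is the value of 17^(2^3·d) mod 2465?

n − 1 = 2464 = 2^5 · 77, so s = 5 and d = 77.
x_0 = 17^77 mod 2465 = 17.
x_1 = 17^2 mod 2465 = 289.
x_2 = 289^2 mod 2465 = 2176.
x_3 = 2176^2 mod 2465 = 2176.

2176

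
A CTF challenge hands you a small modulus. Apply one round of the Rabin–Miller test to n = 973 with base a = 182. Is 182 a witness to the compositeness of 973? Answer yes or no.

yes

n − 1 = 972 = 2^2 · 243, so s = 2 and d = 243.
By repeated squaring, 182^243 ≡ 833 (mod 973).
x_0 = 182^243 mod 973 = 833.
x_0 is neither 1 nor 972, so continue squaring.
x_1 = 833^2 mod 973 = 140.
Reached i = s−1 = 1 without hitting −1: 182 is a Miller–Rabin witness and 973 is composite.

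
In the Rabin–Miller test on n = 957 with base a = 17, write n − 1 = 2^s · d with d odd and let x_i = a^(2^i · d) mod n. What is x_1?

n − 1 = 956 = 2^2 · 239, so s = 2 and d = 239.
x_0 = 17^239 mod 957 = 563.
x_1 = 563^2 mod 957 = 202.

202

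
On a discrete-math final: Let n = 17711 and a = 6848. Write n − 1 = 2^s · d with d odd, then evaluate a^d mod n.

n − 1 = 17710 = 2^1 · 8855, so s = 1 and d = 8855.
Repeated squaring mod 17711: 6848^1 ≡ 6848, 6848^2 ≡ 14087, 6848^4 ≡ 9525, 6848^8 ≡ 9883, 6848^16 ≡ 15235, 6848^32 ≡ 2570, 6848^64 ≡ 16408, 6848^128 ≡ 15264, 6848^256 ≡ 1491, 6848^512 ≡ 9206, 6848^1024 ≡ 3301, 6848^2048 ≡ 4336, 6848^4096 ≡ 9525, 6848^8192 ≡ 9883.
8855 = 8192 + 512 + 128 + 16 + 4 + 2 + 1, so 6848^8855 ≡ 9883·9206·15264·15235·9525·14087·6848 ≡ 1102 (mod 17711).

1102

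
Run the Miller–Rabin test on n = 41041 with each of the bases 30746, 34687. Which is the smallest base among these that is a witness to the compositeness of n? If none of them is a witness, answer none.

none

n − 1 = 41040 = 2^4 · 2565, so s = 4 and d = 2565.
Base 30746: x_0 = 30746^2565 mod 41041 = 1. x_0 = 1, so 30746 is not a witness.
Base 34687: x_0 = 34687^2565 mod 41041 = 1. x_0 = 1, so 34687 is not a witness.
No listed base is a witness for 41041.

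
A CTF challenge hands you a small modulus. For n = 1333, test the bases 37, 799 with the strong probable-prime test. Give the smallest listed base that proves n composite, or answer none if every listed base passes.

799

n − 1 = 1332 = 2^2 · 333, so s = 2 and d = 333.
Base 37: x_0 = 37^333 mod 1333 = 1332. x_0 = 1332 ≡ −1, so 37 is not a witness.
Base 799: x_0 = 799^333 mod 1333 = 680. x_0 is neither 1 nor 1332, so continue squaring. x_1 = 680^2 mod 1333 = 1182. Reached i = s−1 = 1 without hitting −1: 799 is a Miller–Rabin witness and 1333 is composite.
The smallest witness among the given bases is 799.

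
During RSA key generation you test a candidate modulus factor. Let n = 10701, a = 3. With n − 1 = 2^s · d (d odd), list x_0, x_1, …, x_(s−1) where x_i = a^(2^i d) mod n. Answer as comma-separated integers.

4086, 1836

n − 1 = 10700 = 2^2 · 2675, so s = 2 and d = 2675.
x_0 = 3^2675 mod 10701 = 4086.
x_1 = 4086^2 mod 10701 = 1836.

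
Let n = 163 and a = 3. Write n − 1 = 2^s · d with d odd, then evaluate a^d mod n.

n − 1 = 162 = 2^1 · 81, so s = 1 and d = 81.
3^81 mod 163 = 162.

162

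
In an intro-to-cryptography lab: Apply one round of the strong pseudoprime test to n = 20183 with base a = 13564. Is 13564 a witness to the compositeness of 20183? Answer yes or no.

n − 1 = 20182 = 2^1 · 10091, so s = 1 and d = 10091.
x_0 = 13564^10091 mod 20183 = 20182.
x_0 = 20182 ≡ −1, so 13564 is not a witness.

no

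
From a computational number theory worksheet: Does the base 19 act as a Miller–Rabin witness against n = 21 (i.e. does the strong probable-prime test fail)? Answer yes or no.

yes

n − 1 = 20 = 2^2 · 5, so s = 2 and d = 5.
x_0 = 19^5 mod 21 = 10.
x_0 is neither 1 nor 20, so continue squaring.
x_1 = 10^2 mod 21 = 16.
Reached i = s−1 = 1 without hitting −1: 19 is a Miller–Rabin witness and 21 is composite.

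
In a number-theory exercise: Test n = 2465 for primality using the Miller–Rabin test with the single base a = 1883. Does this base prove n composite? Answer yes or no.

no

n − 1 = 2464 = 2^5 · 77, so s = 5 and d = 77.
Repeated squaring mod 2465: 1883^1 ≡ 1883, 1883^2 ≡ 1019, 1883^4 ≡ 596, 1883^8 ≡ 256, 1883^16 ≡ 1446, 1883^32 ≡ 596, 1883^64 ≡ 256.
77 = 64 + 8 + 4 + 1, so 1883^77 ≡ 256·256·596·1883 ≡ 1288 (mod 2465).
x_0 = 1883^77 mod 2465 = 1288.
x_0 is neither 1 nor 2464, so continue squaring.
x_1 = 1288^2 mod 2465 = 2464.
x_1 ≡ −1, so 1883 is not a witness.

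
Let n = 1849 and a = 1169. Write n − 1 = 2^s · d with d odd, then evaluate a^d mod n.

n − 1 = 1848 = 2^3 · 231, so s = 3 and d = 231.
Repeated squaring mod 1849: 1169^1 ≡ 1169, 1169^2 ≡ 150, 1169^4 ≡ 312, 1169^8 ≡ 1196, 1169^16 ≡ 1139, 1169^32 ≡ 1172, 1169^64 ≡ 1626, 1169^128 ≡ 1655.
231 = 128 + 64 + 32 + 4 + 2 + 1, so 1169^231 ≡ 1655·1626·1172·312·150·1169 ≡ 1203 (mod 1849).

1203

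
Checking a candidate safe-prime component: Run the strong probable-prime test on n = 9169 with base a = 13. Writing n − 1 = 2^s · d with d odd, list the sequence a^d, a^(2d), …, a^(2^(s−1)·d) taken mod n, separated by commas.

8599, 3985, 8686, 4064

n − 1 = 9168 = 2^4 · 573, so s = 4 and d = 573.
x_0 = 13^573 mod 9169 = 8599.
x_1 = 8599^2 mod 9169 = 3985.
x_2 = 3985^2 mod 9169 = 8686.
x_3 = 8686^2 mod 9169 = 4064.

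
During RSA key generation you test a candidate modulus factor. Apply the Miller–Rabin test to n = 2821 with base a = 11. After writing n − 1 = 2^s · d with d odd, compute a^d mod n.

n − 1 = 2820 = 2^2 · 705, so s = 2 and d = 705.
11^705 mod 2821 = 1828.

1828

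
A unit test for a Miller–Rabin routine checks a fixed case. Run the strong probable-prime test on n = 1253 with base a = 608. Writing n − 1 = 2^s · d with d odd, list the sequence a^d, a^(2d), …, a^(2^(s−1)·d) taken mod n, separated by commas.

n − 1 = 1252 = 2^2 · 313, so s = 2 and d = 313.
x_0 = 608^313 mod 1253 = 1035.
x_1 = 1035^2 mod 1253 = 1163.

1035, 1163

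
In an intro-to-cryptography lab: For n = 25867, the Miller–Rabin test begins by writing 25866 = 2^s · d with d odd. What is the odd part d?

12933

Halving: 25866 → 12933; 12933 is odd.
So 25866 = 2^1 · 12933.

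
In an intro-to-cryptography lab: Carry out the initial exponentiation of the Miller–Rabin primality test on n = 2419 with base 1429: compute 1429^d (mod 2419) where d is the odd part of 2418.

1949

n − 1 = 2418 = 2^1 · 1209, so s = 1 and d = 1209.
1429^1209 mod 2419 = 1949.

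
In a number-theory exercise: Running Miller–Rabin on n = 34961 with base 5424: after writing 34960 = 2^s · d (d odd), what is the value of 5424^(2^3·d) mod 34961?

n − 1 = 34960 = 2^4 · 2185, so s = 4 and d = 2185.
x_0 = 5424^2185 mod 34961 = 627.
x_1 = 627^2 mod 34961 = 8558.
x_2 = 8558^2 mod 34961 = 31030.
x_3 = 31030^2 mod 34961 = 34960.

34960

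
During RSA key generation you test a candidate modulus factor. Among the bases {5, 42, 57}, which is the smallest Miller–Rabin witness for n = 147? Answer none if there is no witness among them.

5

n − 1 = 146 = 2^1 · 73, so s = 1 and d = 73.
Base 5: x_0 = 5^73 mod 147 = 26. x_0 ∉ {1, 146} and s = 1, so 5 is a Miller–Rabin witness and 147 is composite.
Base 42: x_0 = 42^73 mod 147 = 0. x_0 ∉ {1, 146} and s = 1, so 42 is a Miller–Rabin witness and 147 is composite.
Base 57: x_0 = 57^73 mod 147 = 120. x_0 ∉ {1, 146} and s = 1, so 57 is a Miller–Rabin witness and 147 is composite.
The smallest witness among the given bases is 5.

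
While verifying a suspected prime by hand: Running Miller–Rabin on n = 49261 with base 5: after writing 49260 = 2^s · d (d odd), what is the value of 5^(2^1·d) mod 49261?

1

n − 1 = 49260 = 2^2 · 12315, so s = 2 and d = 12315.
x_0 = 5^12315 mod 49261 = 49260.
x_1 = 49260^2 mod 49261 = 1.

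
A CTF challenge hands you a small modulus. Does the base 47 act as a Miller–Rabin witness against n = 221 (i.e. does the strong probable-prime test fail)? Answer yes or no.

n − 1 = 220 = 2^2 · 55, so s = 2 and d = 55.
Repeated squaring mod 221: 47^1 ≡ 47, 47^2 ≡ 220, 47^4 ≡ 1, 47^8 ≡ 1, 47^16 ≡ 1, 47^32 ≡ 1.
55 = 32 + 16 + 4 + 2 + 1, so 47^55 ≡ 1·1·1·220·47 ≡ 174 (mod 221).
x_0 = 47^55 mod 221 = 174.
x_0 is neither 1 nor 220, so continue squaring.
x_1 = 174^2 mod 221 = 220.
x_1 ≡ −1, so 47 is not a witness.

no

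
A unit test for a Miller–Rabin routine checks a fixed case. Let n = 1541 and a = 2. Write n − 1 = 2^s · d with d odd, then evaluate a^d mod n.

n − 1 = 1540 = 2^2 · 385, so s = 2 and d = 385.
2^385 mod 1541 = 231.

231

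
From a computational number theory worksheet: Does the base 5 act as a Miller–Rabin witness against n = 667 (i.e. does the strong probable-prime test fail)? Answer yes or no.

n − 1 = 666 = 2^1 · 333, so s = 1 and d = 333.
x_0 = 5^333 mod 667 = 332.
x_0 ∉ {1, 666} and s = 1, so 5 is a Miller–Rabin witness and 667 is composite.

yes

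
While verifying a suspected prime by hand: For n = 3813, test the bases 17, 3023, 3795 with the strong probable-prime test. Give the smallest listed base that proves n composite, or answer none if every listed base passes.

n − 1 = 3812 = 2^2 · 953, so s = 2 and d = 953.
Base 17: x_0 = 17^953 mod 3813 = 3299. x_0 is neither 1 nor 3812, so continue squaring. x_1 = 3299^2 mod 3813 = 1099. Reached i = s−1 = 1 without hitting −1: 17 is a Miller–Rabin witness and 3813 is composite.
Base 3023: x_0 = 3023^953 mod 3813 = 2918. x_0 is neither 1 nor 3812, so continue squaring. x_1 = 2918^2 mod 3813 = 295. Reached i = s−1 = 1 without hitting −1: 3023 is a Miller–Rabin witness and 3813 is composite.
Base 3795: x_0 = 3795^953 mod 3813 = 2163. x_0 is neither 1 nor 3812, so continue squaring. x_1 = 2163^2 mod 3813 = 18. Reached i = s−1 = 1 without hitting −1: 3795 is a Miller–Rabin witness and 3813 is composite.
The smallest witness among the given bases is 17.

17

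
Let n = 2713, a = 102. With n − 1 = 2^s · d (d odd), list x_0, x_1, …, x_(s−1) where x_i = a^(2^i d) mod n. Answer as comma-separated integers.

1673, 1826, 2712

n − 1 = 2712 = 2^3 · 339, so s = 3 and d = 339.
x_0 = 102^339 mod 2713 = 1673.
x_1 = 1673^2 mod 2713 = 1826.
x_2 = 1826^2 mod 2713 = 2712.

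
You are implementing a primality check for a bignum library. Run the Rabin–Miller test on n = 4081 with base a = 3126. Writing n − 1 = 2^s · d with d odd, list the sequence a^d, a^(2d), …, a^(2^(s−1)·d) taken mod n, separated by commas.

n − 1 = 4080 = 2^4 · 255, so s = 4 and d = 255.
x_0 = 3126^255 mod 4081 = 582.
x_1 = 582^2 mod 4081 = 1.
x_2 = 1^2 mod 4081 = 1.
x_3 = 1^2 mod 4081 = 1.

582, 1, 1, 1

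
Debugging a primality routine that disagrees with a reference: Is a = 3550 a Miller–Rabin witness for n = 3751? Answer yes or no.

yes

n − 1 = 3750 = 2^1 · 1875, so s = 1 and d = 1875.
x_0 = 3550^1875 mod 3751 = 32.
x_0 ∉ {1, 3750} and s = 1, so 3550 is a Miller–Rabin witness and 3751 is composite.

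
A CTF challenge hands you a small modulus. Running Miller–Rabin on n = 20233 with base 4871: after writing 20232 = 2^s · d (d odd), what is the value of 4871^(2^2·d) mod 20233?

20232

n − 1 = 20232 = 2^3 · 2529, so s = 3 and d = 2529.
x_0 = 4871^2529 mod 20233 = 14274.
x_1 = 14274^2 mod 20233 = 766.
x_2 = 766^2 mod 20233 = 20232.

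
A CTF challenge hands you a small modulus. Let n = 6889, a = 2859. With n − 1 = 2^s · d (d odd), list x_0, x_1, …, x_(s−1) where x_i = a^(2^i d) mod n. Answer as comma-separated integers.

4068, 1246, 2491

n − 1 = 6888 = 2^3 · 861, so s = 3 and d = 861.
x_0 = 2859^861 mod 6889 = 4068.
x_1 = 4068^2 mod 6889 = 1246.
x_2 = 1246^2 mod 6889 = 2491.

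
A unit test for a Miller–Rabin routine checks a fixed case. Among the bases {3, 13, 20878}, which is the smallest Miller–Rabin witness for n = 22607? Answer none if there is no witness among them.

n − 1 = 22606 = 2^1 · 11303, so s = 1 and d = 11303.
Base 3: x_0 = 3^11303 mod 22607 = 21966. x_0 ∉ {1, 22606} and s = 1, so 3 is a Miller–Rabin witness and 22607 is composite.
Base 13: x_0 = 13^11303 mod 22607 = 18187. x_0 ∉ {1, 22606} and s = 1, so 13 is a Miller–Rabin witness and 22607 is composite.
Base 20878: x_0 = 20878^11303 mod 22607 = 26. x_0 ∉ {1, 22606} and s = 1, so 20878 is a Miller–Rabin witness and 22607 is composite.
The smallest witness among the given bases is 3.

3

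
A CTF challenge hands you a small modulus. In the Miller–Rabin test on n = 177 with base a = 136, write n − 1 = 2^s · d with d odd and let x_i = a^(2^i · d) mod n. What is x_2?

n − 1 = 176 = 2^4 · 11, so s = 4 and d = 11.
x_0 = 136^11 mod 177 = 40.
x_1 = 40^2 mod 177 = 7.
x_2 = 7^2 mod 177 = 49.

49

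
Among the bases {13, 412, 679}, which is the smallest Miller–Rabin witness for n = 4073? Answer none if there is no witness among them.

none

n − 1 = 4072 = 2^3 · 509, so s = 3 and d = 509.
Base 13: x_0 = 13^509 mod 4073 = 1. x_0 = 1, so 13 is not a witness.
Base 412: x_0 = 412^509 mod 4073 = 4072. x_0 = 4072 ≡ −1, so 412 is not a witness.
Base 679: x_0 = 679^509 mod 4073 = 2924. x_0 is neither 1 nor 4072, so continue squaring. x_1 = 2924^2 mod 4073 = 549. x_2 = 549^2 mod 4073 = 4072. x_2 ≡ −1, so 679 is not a witness.
No listed base is a witness for 4073.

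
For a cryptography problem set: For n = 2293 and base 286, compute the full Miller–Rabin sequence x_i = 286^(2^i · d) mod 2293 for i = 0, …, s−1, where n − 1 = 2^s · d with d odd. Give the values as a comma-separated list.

1, 1

n − 1 = 2292 = 2^2 · 573, so s = 2 and d = 573.
x_0 = 286^573 mod 2293 = 1.
x_1 = 1^2 mod 2293 = 1.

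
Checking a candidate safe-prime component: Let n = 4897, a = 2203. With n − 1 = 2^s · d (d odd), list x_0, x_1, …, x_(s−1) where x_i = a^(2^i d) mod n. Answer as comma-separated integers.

n − 1 = 4896 = 2^5 · 153, so s = 5 and d = 153.
x_0 = 2203^153 mod 4897 = 1775.
x_1 = 1775^2 mod 4897 = 1854.
x_2 = 1854^2 mod 4897 = 4519.
x_3 = 4519^2 mod 4897 = 871.
x_4 = 871^2 mod 4897 = 4503.

1775, 1854, 4519, 871, 4503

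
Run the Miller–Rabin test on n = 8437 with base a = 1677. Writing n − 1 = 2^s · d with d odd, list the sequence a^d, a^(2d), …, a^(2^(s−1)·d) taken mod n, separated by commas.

559, 312

n − 1 = 8436 = 2^2 · 2109, so s = 2 and d = 2109.
x_0 = 1677^2109 mod 8437 = 559.
x_1 = 559^2 mod 8437 = 312.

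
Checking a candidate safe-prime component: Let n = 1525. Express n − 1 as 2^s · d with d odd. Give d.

Halving: 1524 → 762 → 381; 381 is odd.
So 1524 = 2^2 · 381.

381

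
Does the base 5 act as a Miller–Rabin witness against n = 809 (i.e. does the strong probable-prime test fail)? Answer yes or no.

n − 1 = 808 = 2^3 · 101, so s = 3 and d = 101.
Repeated squaring mod 809: 5^1 ≡ 5, 5^2 ≡ 25, 5^4 ≡ 625, 5^8 ≡ 687, 5^16 ≡ 322, 5^32 ≡ 132, 5^64 ≡ 435.
101 = 64 + 32 + 4 + 1, so 5^101 ≡ 435·132·625·5 ≡ 491 (mod 809).
x_0 = 5^101 mod 809 = 491.
x_0 is neither 1 nor 808, so continue squaring.
x_1 = 491^2 mod 809 = 808.
x_1 ≡ −1, so 5 is not a witness.

no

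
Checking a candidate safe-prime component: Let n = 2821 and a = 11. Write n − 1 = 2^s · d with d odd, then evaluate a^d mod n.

n − 1 = 2820 = 2^2 · 705, so s = 2 and d = 705.
11^705 mod 2821 = 1828.

1828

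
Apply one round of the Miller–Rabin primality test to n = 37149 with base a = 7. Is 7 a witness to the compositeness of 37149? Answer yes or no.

n − 1 = 37148 = 2^2 · 9287, so s = 2 and d = 9287.
Repeated squaring mod 37149: 7^1 ≡ 7, 7^2 ≡ 49, 7^4 ≡ 2401, 7^8 ≡ 6706, 7^16 ≡ 20146, 7^32 ≡ 8491, 7^64 ≡ 28021, 7^128 ≡ 32326, 7^256 ≡ 6055, 7^512 ≡ 34111, 7^1024 ≡ 16492, 7^2048 ≡ 18235, 7^4096 ≡ 31675, 7^8192 ≡ 22582.
9287 = 8192 + 1024 + 64 + 4 + 2 + 1, so 7^9287 ≡ 22582·16492·28021·2401·49·7 ≡ 30205 (mod 37149).
x_0 = 7^9287 mod 37149 = 30205.
x_0 is neither 1 nor 37148, so continue squaring.
x_1 = 30205^2 mod 37149 = 36883.
Reached i = s−1 = 1 without hitting −1: 7 is a Miller–Rabin witness and 37149 is composite.

yes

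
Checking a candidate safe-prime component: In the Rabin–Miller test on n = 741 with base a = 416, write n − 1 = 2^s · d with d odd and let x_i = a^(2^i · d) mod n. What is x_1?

169

n − 1 = 740 = 2^2 · 185, so s = 2 and d = 185.
Repeated squaring mod 741: 416^1 ≡ 416, 416^2 ≡ 403, 416^4 ≡ 130, 416^8 ≡ 598, 416^16 ≡ 442, 416^32 ≡ 481, 416^64 ≡ 169, 416^128 ≡ 403.
185 = 128 + 32 + 16 + 8 + 1, so 416^185 ≡ 403·481·442·598·416 ≡ 728 (mod 741).
x_0 = 728.
x_1 = 728^2 mod 741 = 169.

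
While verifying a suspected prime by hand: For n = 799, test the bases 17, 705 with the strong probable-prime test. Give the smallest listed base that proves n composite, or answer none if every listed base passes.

17

n − 1 = 798 = 2^1 · 399, so s = 1 and d = 399.
Base 17: x_0 = 17^399 mod 799 = 51. x_0 ∉ {1, 798} and s = 1, so 17 is a Miller–Rabin witness and 799 is composite.
Base 705: x_0 = 705^399 mod 799 = 423. x_0 ∉ {1, 798} and s = 1, so 705 is a Miller–Rabin witness and 799 is composite.
The smallest witness among the given bases is 17.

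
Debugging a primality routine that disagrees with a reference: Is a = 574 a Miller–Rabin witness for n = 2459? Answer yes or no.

no

n − 1 = 2458 = 2^1 · 1229, so s = 1 and d = 1229.
Repeated squaring mod 2459: 574^1 ≡ 574, 574^2 ≡ 2429, 574^4 ≡ 900, 574^8 ≡ 989, 574^16 ≡ 1898, 574^32 ≡ 2428, 574^64 ≡ 961, 574^128 ≡ 1396, 574^256 ≡ 1288, 574^512 ≡ 1578, 574^1024 ≡ 1576.
1229 = 1024 + 128 + 64 + 8 + 4 + 1, so 574^1229 ≡ 1576·1396·961·989·900·574 ≡ 1 (mod 2459).
x_0 = 574^1229 mod 2459 = 1.
x_0 = 1, so 574 is not a witness.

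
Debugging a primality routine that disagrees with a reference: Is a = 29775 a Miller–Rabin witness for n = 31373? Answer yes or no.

n − 1 = 31372 = 2^2 · 7843, so s = 2 and d = 7843.
x_0 = 29775^7843 mod 31373 = 24712.
x_0 is neither 1 nor 31372, so continue squaring.
x_1 = 24712^2 mod 31373 = 7499.
Reached i = s−1 = 1 without hitting −1: 29775 is a Miller–Rabin witness and 31373 is composite.

yes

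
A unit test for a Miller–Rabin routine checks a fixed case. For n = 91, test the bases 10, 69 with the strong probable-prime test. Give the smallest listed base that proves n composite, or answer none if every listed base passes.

n − 1 = 90 = 2^1 · 45, so s = 1 and d = 45.
Base 10: x_0 = 10^45 mod 91 = 90. x_0 = 90 ≡ −1, so 10 is not a witness.
Base 69: x_0 = 69^45 mod 91 = 90. x_0 = 90 ≡ −1, so 69 is not a witness.
No listed base is a witness for 91.

none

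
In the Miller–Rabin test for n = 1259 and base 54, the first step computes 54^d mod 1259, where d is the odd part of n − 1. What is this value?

n − 1 = 1258 = 2^1 · 629, so s = 1 and d = 629.
54^629 mod 1259 = 1258.

1258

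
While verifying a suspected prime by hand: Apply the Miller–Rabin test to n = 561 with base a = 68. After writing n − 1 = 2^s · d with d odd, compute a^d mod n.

n − 1 = 560 = 2^4 · 35, so s = 4 and d = 35.
68^35 mod 561 = 527.

527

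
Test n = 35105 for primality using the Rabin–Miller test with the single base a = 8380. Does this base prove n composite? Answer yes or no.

yes

n − 1 = 35104 = 2^5 · 1097, so s = 5 and d = 1097.
Repeated squaring mod 35105: 8380^1 ≡ 8380, 8380^2 ≡ 14400, 8380^4 ≡ 29870, 8380^8 ≡ 23325, 8380^16 ≡ 33440, 8380^32 ≡ 34035, 8380^64 ≡ 21540, 8380^128 ≡ 23920, 8380^256 ≡ 25110, 8380^512 ≡ 26300, 8380^1024 ≡ 16185.
1097 = 1024 + 64 + 8 + 1, so 8380^1097 ≡ 16185·21540·23325·8380 ≡ 25040 (mod 35105).
x_0 = 8380^1097 mod 35105 = 25040.
x_0 is neither 1 nor 35104, so continue squaring.
x_1 = 25040^2 mod 35105 = 26300.
x_2 = 26300^2 mod 35105 = 16185.
x_3 = 16185^2 mod 35105 = 715.
x_4 = 715^2 mod 35105 = 19755.
Reached i = s−1 = 4 without hitting −1: 8380 is a Miller–Rabin witness and 35105 is composite.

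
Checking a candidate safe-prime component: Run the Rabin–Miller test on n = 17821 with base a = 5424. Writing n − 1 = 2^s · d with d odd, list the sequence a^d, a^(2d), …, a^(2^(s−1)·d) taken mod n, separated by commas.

4869, 5231

n − 1 = 17820 = 2^2 · 4455, so s = 2 and d = 4455.
x_0 = 5424^4455 mod 17821 = 4869.
x_1 = 4869^2 mod 17821 = 5231.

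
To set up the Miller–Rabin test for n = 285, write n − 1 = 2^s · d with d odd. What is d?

71

Halving: 284 → 142 → 71; 71 is odd.
So 284 = 2^2 · 71.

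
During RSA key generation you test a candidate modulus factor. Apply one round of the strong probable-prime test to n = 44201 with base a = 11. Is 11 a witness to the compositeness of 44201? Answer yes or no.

n − 1 = 44200 = 2^3 · 5525, so s = 3 and d = 5525.
By repeated squaring, 11^5525 ≡ 1 (mod 44201).
x_0 = 11^5525 mod 44201 = 1.
x_0 = 1, so 11 is not a witness.

no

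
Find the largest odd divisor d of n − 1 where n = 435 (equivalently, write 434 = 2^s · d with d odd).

217

Halving: 434 → 217; 217 is odd.
So 434 = 2^1 · 217.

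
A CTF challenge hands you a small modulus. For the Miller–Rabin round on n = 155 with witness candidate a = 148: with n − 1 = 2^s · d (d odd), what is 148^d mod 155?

n − 1 = 154 = 2^1 · 77, so s = 1 and d = 77.
By repeated squaring, 148^77 ≡ 13 (mod 155).

13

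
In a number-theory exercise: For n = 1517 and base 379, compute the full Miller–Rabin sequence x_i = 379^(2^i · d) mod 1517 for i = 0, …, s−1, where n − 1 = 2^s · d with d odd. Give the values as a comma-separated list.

1267, 303

n − 1 = 1516 = 2^2 · 379, so s = 2 and d = 379.
x_0 = 379^379 mod 1517 = 1267.
x_1 = 1267^2 mod 1517 = 303.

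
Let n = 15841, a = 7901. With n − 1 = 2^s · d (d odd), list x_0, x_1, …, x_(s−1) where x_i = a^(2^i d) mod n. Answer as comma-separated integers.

10198, 3039, 218, 1, 1

n − 1 = 15840 = 2^5 · 495, so s = 5 and d = 495.
x_0 = 7901^495 mod 15841 = 10198.
x_1 = 10198^2 mod 15841 = 3039.
x_2 = 3039^2 mod 15841 = 218.
x_3 = 218^2 mod 15841 = 1.
x_4 = 1^2 mod 15841 = 1.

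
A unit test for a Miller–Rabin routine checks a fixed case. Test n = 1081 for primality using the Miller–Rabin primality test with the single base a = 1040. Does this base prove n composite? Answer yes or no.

yes

n − 1 = 1080 = 2^3 · 135, so s = 3 and d = 135.
x_0 = 1040^135 mod 1081 = 700.
x_0 is neither 1 nor 1080, so continue squaring.
x_1 = 700^2 mod 1081 = 307.
x_2 = 307^2 mod 1081 = 202.
Reached i = s−1 = 2 without hitting −1: 1040 is a Miller–Rabin witness and 1081 is composite.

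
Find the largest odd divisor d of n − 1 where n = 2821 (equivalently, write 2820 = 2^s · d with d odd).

Halving: 2820 → 1410 → 705; 705 is odd.
So 2820 = 2^2 · 705.

705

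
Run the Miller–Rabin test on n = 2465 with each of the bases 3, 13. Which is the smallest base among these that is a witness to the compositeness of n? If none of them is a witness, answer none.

n − 1 = 2464 = 2^5 · 77, so s = 5 and d = 77.
Base 3: x_0 = 3^77 mod 2465 = 2018. x_0 is neither 1 nor 2464, so continue squaring. x_1 = 2018^2 mod 2465 = 144. x_2 = 144^2 mod 2465 = 1016. x_3 = 1016^2 mod 2465 = 1886. x_4 = 1886^2 mod 2465 = 1. x_4 = 1 but x_3 ≠ ±1, a nontrivial square root of 1 — 3 is a witness and 2465 is composite.
Base 13: x_0 = 13^77 mod 2465 = 608. x_0 is neither 1 nor 2464, so continue squaring. x_1 = 608^2 mod 2465 = 2379. x_2 = 2379^2 mod 2465 = 1. x_2 = 1 but x_1 ≠ ±1, a nontrivial square root of 1 — 13 is a witness and 2465 is composite.
The smallest witness among the given bases is 3.

3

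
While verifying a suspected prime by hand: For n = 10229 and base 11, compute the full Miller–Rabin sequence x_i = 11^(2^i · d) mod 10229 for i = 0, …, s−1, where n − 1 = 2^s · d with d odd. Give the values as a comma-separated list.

n − 1 = 10228 = 2^2 · 2557, so s = 2 and d = 2557.
x_0 = 11^2557 mod 10229 = 2866.
x_1 = 2866^2 mod 10229 = 69.

2866, 69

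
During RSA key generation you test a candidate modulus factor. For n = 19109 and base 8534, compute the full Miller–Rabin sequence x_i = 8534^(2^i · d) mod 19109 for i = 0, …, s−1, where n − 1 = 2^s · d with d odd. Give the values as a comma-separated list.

8344, 8249

n − 1 = 19108 = 2^2 · 4777, so s = 2 and d = 4777.
x_0 = 8534^4777 mod 19109 = 8344.
x_1 = 8344^2 mod 19109 = 8249.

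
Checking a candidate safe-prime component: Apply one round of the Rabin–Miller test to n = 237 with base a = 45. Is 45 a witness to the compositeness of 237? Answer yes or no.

n − 1 = 236 = 2^2 · 59, so s = 2 and d = 59.
x_0 = 45^59 mod 237 = 177.
x_0 is neither 1 nor 236, so continue squaring.
x_1 = 177^2 mod 237 = 45.
Reached i = s−1 = 1 without hitting −1: 45 is a Miller–Rabin witness and 237 is composite.

yes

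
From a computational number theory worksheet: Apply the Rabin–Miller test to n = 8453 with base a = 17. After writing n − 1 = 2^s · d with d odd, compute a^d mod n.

191

n − 1 = 8452 = 2^2 · 2113, so s = 2 and d = 2113.
17^2113 mod 8453 = 191.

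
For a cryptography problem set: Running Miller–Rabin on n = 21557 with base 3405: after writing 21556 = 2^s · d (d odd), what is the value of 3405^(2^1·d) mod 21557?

n − 1 = 21556 = 2^2 · 5389, so s = 2 and d = 5389.
x_0 = 3405^5389 mod 21557 = 21556.
x_1 = 21556^2 mod 21557 = 1.

1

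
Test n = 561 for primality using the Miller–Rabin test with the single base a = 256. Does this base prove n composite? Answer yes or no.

n − 1 = 560 = 2^4 · 35, so s = 4 and d = 35.
By repeated squaring, 256^35 ≡ 1 (mod 561).
x_0 = 256^35 mod 561 = 1.
x_0 = 1, so 256 is not a witness.

no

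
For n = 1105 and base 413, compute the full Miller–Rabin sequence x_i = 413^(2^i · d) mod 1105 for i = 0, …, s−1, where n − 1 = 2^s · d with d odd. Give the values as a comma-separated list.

n − 1 = 1104 = 2^4 · 69, so s = 4 and d = 69.
x_0 = 413^69 mod 1105 = 558.
x_1 = 558^2 mod 1105 = 859.
x_2 = 859^2 mod 1105 = 846.
x_3 = 846^2 mod 1105 = 781.

558, 859, 846, 781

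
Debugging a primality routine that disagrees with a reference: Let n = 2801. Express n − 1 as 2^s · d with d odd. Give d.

Halving: 2800 → 1400 → 700 → 350 → 175; 175 is odd.
So 2800 = 2^4 · 175.

175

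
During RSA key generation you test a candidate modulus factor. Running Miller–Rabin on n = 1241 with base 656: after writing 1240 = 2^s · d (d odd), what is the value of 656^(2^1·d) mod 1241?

n − 1 = 1240 = 2^3 · 155, so s = 3 and d = 155.
x_0 = 656^155 mod 1241 = 802.
x_1 = 802^2 mod 1241 = 366.

366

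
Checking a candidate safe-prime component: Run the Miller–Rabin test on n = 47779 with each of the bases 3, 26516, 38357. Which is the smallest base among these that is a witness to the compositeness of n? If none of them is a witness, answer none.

n − 1 = 47778 = 2^1 · 23889, so s = 1 and d = 23889.
Base 3: x_0 = 3^23889 mod 47779 = 47778. x_0 = 47778 ≡ −1, so 3 is not a witness.
Base 26516: x_0 = 26516^23889 mod 47779 = 1. x_0 = 1, so 26516 is not a witness.
Base 38357: x_0 = 38357^23889 mod 47779 = 47778. x_0 = 47778 ≡ −1, so 38357 is not a witness.
No listed base is a witness for 47779.

none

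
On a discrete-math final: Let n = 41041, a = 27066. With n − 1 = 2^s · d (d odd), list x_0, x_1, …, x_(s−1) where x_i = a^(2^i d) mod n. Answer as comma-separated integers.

34385, 19097, 5083, 22100

n − 1 = 41040 = 2^4 · 2565, so s = 4 and d = 2565.
x_0 = 27066^2565 mod 41041 = 34385.
x_1 = 34385^2 mod 41041 = 19097.
x_2 = 19097^2 mod 41041 = 5083.
x_3 = 5083^2 mod 41041 = 22100.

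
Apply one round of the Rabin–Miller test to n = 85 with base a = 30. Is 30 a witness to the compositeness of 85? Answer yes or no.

yes

n − 1 = 84 = 2^2 · 21, so s = 2 and d = 21.
x_0 = 30^21 mod 85 = 30.
x_0 is neither 1 nor 84, so continue squaring.
x_1 = 30^2 mod 85 = 50.
Reached i = s−1 = 1 without hitting −1: 30 is a Miller–Rabin witness and 85 is composite.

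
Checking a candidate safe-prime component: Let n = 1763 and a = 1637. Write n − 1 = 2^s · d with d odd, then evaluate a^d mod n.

1104

n − 1 = 1762 = 2^1 · 881, so s = 1 and d = 881.
Repeated squaring mod 1763: 1637^1 ≡ 1637, 1637^2 ≡ 9, 1637^4 ≡ 81, 1637^8 ≡ 1272, 1637^16 ≡ 1313, 1637^32 ≡ 1518, 1637^64 ≡ 83, 1637^128 ≡ 1600, 1637^256 ≡ 124, 1637^512 ≡ 1272.
881 = 512 + 256 + 64 + 32 + 16 + 1, so 1637^881 ≡ 1272·124·83·1518·1313·1637 ≡ 1104 (mod 1763).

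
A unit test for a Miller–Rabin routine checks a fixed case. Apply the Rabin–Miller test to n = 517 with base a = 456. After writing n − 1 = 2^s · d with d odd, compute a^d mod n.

317

n − 1 = 516 = 2^2 · 129, so s = 2 and d = 129.
456^129 mod 517 = 317.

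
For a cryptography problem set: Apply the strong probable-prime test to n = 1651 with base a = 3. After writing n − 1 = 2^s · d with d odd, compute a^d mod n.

287

n − 1 = 1650 = 2^1 · 825, so s = 1 and d = 825.
3^825 mod 1651 = 287.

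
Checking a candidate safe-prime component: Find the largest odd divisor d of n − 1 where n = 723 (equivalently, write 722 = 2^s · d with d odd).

Halving: 722 → 361; 361 is odd.
So 722 = 2^1 · 361.

361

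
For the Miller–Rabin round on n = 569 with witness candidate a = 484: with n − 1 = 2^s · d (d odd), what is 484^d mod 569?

483

n − 1 = 568 = 2^3 · 71, so s = 3 and d = 71.
Repeated squaring mod 569: 484^1 ≡ 484, 484^2 ≡ 397, 484^4 ≡ 565, 484^8 ≡ 16, 484^16 ≡ 256, 484^32 ≡ 101, 484^64 ≡ 528.
71 = 64 + 4 + 2 + 1, so 484^71 ≡ 528·565·397·484 ≡ 483 (mod 569).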